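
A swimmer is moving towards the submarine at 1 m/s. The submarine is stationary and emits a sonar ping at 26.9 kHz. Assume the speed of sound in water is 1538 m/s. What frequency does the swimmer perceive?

26.9 kHz

Moving observer, stationary source: f' = f · (v + v_o)/v.
f' = 26.9 × (1538 + 1)/1538 = 26.9 × 1539/1538 ≈ 26.9 kHz.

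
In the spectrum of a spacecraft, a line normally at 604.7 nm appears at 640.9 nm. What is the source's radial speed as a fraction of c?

0.058c

λ'/λ₀ = 1.0599 > 1 (redshift), so the source is receding.
λ'/λ₀ = √((1 + β)/(1 − β)) for a receding source ⇒ β = (r² − 1)/(r² + 1) with r = λ'/λ₀.
β = (1.1233 − 1)/(1.1233 + 1) ≈ 0.058.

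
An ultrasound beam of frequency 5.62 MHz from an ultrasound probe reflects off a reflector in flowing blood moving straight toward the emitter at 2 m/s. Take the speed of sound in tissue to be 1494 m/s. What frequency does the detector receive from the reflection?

The reflector in flowing blood first receives the wave as a moving observer: f₁ = f₀ · (v + u)/v = 5.62 × (1494 + 2)/1494 ≈ 5.628 MHz.
On reflection it acts as a source moving toward the stationary detector: f₂ = f₁ · v/(v − u) = 5.628 × 1494/1492 ≈ 5.635 MHz.

5.635 MHz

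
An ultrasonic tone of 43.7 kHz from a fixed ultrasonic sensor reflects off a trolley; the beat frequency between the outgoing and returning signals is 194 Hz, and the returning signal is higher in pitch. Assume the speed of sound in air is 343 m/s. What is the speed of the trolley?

Double Doppler shift off a moving reflector: f₂ = f₀ · (v + u)/(v − u) (u > 0 toward emitter).
Returning signal is higher, so f₂ = f₀ + Δf = 43700 + 194 = 43894 Hz.
Rearranging, u = v · (f₂ − f₀)/(f₂ + f₀) = 343 × 194/87594 ≈ 0.76 m/s.
So the trolley is moving at 0.76 m/s toward the emitter.

0.76 m/s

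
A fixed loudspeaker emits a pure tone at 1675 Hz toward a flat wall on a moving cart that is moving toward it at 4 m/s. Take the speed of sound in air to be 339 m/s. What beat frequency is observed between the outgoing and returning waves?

At the flat wall on a moving cart (a moving observer), f₁ = f₀ · (v + u)/v = 1675 × 343/339 ≈ 1694.8 Hz.
On reflection it acts as a source moving toward the stationary detector: f₂ = f₁ · v/(v − u) = 1694.8 × 339/335 ≈ 1715.0 Hz.
Beat frequency: |f₂ − f₀| = 2u·f₀/(v − u) = 2 × 4 × 1675/335 ≈ 40.0 Hz.

40.0 Hz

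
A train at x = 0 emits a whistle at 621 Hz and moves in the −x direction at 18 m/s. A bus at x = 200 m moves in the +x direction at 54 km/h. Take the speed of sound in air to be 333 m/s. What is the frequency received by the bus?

54 km/h = 15 m/s.
The observer lies on the +x side, so the source is heading away from the observer and the observer is heading away from the source.
With source receding and observer receding, f' = f · (v − v_o)/(v + v_s).
f' = 621 × (333 − 15)/(333 + 18) = 621 × 318/351 ≈ 563 Hz.

563 Hz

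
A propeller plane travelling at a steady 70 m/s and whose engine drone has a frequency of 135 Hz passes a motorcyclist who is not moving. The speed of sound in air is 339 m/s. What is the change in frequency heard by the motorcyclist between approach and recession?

58.2 Hz

Approaching: f₁ = f · v/(v − v_s) = 135 × 339/269 ≈ 170.1 Hz.
Receding: f₂ = f · v/(v + v_s) = 135 × 339/409 ≈ 111.9 Hz.
Drop: f₁ − f₂ = 2f·v·v_s/(v² − v_s²) = 2 × 135 × 339 × 70/(339² − 70²) ≈ 58.2 Hz.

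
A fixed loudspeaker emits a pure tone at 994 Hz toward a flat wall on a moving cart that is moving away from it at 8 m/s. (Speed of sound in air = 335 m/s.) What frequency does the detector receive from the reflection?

948 Hz

The flat wall on a moving cart first receives the wave as a moving observer: f₁ = f₀ · (v − u)/v = 994 × (335 − 8)/335 ≈ 970 Hz.
On reflection it acts as a source moving away from the stationary detector: f₂ = f₁ · v/(v + u) = 970 × 335/343 ≈ 948 Hz.
Equivalently f₂ = f₀ · (v − u)/(v + u).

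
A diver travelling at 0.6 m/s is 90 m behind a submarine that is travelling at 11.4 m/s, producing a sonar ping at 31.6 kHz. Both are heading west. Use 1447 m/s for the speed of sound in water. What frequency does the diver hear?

The diver is behind, so the submarine is moving away from it while the diver is moving toward the submarine.
With source receding and observer approaching, f' = f · (v + v_o)/(v + v_s).
f' = 31.6 × (1447 + 0.6)/(1447 + 11.4) = 31.6 × 1447.6/1458.4 ≈ 31.4 kHz.

31.4 kHz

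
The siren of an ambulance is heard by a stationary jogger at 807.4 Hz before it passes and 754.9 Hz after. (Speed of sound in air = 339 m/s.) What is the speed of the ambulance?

f₁/f₂ = (v + v_s)/(v − v_s), so v_s = v · (f₁ − f₂)/(f₁ + f₂).
v_s = 339 × (807.4 − 754.9)/(807.4 + 754.9) = 339 × 52.5/1562.3 ≈ 11.4 m/s.

11.4 m/s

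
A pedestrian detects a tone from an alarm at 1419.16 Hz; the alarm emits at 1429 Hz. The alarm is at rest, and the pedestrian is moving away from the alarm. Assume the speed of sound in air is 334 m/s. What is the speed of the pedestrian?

2.30 m/s

f' = f · (v − v_o)/v ⇒ v_o = v · |f'/f − 1|.
v_o = 334 × |1419.16/1429 − 1| = 334 × 0.006886 ≈ 2.30 m/s.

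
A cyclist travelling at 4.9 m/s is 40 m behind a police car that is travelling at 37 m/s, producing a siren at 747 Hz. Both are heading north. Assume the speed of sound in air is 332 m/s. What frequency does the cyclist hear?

The cyclist is behind, so the police car is moving away from it while the cyclist is moving toward the police car.
Both move, so f' = f · (v + v_o)/(v + v_s).
f' = 747 × (332 + 4.9)/(332 + 37) = 747 × 336.9/369 ≈ 682 Hz.

682 Hz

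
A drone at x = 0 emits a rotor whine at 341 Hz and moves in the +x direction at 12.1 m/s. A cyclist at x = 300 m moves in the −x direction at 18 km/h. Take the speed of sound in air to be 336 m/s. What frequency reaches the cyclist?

359 Hz

18 km/h = 5 m/s.
The observer lies on the +x side, so the source is heading toward the observer and the observer is heading toward the source.
General Doppler shift: f' = f · (v + v_o)/(v − v_s).
f' = 341 × (336 + 5)/(336 − 12.1) = 341 × 341/323.9 ≈ 359 Hz.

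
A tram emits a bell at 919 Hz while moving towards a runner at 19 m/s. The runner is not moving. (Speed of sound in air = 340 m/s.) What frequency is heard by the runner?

Only the source moves, toward the listener, so f' = f · v/(v − v_s).
f' = 919 × 340/(340 − 19) = 919 × 340/321 ≈ 973 Hz.

973 Hz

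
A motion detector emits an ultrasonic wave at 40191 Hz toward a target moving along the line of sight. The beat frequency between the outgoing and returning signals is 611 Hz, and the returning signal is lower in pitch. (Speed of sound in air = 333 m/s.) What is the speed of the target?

Double Doppler shift off a moving reflector: f₂ = f₀ · (v + u)/(v − u) (u > 0 toward emitter).
Returning signal is lower, so f₂ = f₀ − Δf = 40191 − 611 = 39580 Hz.
Rearranging, u = v · (f₂ − f₀)/(f₂ + f₀) = 333 × -611/79771 ≈ -2.55 m/s.
So the target is moving at 2.55 m/s away from the emitter.

2.55 m/s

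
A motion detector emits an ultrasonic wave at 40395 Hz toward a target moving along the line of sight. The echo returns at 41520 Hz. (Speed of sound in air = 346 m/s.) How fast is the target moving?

4.8 m/s

Double Doppler shift off a moving reflector: f₂ = f₀ · (v + u)/(v − u) (u > 0 toward emitter).
Rearranging, u = v · (f₂ − f₀)/(f₂ + f₀) = 346 × 1125/81915 ≈ 4.8 m/s.
So the target is moving at 4.8 m/s toward the emitter.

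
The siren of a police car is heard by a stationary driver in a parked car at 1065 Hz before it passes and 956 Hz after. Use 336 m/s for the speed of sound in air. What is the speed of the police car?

f₁/f₂ = (v + v_s)/(v − v_s), so v_s = v · (f₁ − f₂)/(f₁ + f₂).
v_s = 336 × (1065 − 956)/(1065 + 956) = 336 × 109/2021 ≈ 18.1 m/s.

18.1 m/s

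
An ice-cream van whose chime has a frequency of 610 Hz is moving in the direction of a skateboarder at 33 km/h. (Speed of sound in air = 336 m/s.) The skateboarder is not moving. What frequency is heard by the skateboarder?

627 Hz

33 km/h = 9.167 m/s.
Moving source, stationary observer: f' = f · v/(v − v_s) since the source is approaching.
f' = 610 × 336/(336 − 9.167) = 610 × 336/326.8 ≈ 627 Hz.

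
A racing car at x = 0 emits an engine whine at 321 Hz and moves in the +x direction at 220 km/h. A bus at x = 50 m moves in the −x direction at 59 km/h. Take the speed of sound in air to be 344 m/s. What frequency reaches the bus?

409 Hz

220 km/h = 61.11 m/s; 59 km/h = 16.39 m/s.
The observer lies on the +x side, so the source is heading toward the observer and the observer is heading toward the source.
Both move, so f' = f · (v + v_o)/(v − v_s).
f' = 321 × (344 + 16.39)/(344 − 61.11) = 321 × 360.39/282.89 ≈ 409 Hz.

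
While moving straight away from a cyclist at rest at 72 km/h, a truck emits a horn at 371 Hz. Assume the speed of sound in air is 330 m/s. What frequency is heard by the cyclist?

72 km/h = 20 m/s.
Moving source, stationary observer: f' = f · v/(v + v_s) since the source is receding.
f' = 371 × 330/(330 + 20) = 371 × 330/350 ≈ 350 Hz.

350 Hz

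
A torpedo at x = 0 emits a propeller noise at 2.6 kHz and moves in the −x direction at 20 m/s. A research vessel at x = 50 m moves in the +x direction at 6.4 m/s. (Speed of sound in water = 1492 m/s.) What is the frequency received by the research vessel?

2.55 kHz

The observer lies on the +x side, so the source is heading away from the observer and the observer is heading away from the source.
Both move, so f' = f · (v − v_o)/(v + v_s).
f' = 2.6 × (1492 − 6.4)/(1492 + 20) = 2.6 × 1485.6/1512 ≈ 2.55 kHz.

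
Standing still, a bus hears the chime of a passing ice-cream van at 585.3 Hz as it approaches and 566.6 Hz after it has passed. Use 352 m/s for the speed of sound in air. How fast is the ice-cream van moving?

5.7 m/s

f₁/f₂ = (v + v_s)/(v − v_s), so v_s = v · (f₁ − f₂)/(f₁ + f₂).
v_s = 352 × (585.3 − 566.6)/(585.3 + 566.6) = 352 × 18.7/1151.9 ≈ 5.7 m/s.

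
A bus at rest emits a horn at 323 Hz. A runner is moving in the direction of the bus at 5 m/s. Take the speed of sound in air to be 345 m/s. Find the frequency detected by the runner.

328 Hz

Only the observer moves, toward the source, so f' = f · (v + v_o)/v.
f' = 323 × (345 + 5)/345 = 323 × 350/345 ≈ 328 Hz.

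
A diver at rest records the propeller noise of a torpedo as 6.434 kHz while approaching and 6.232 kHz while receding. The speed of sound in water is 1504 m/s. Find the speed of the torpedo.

24.0 m/s

f₁/f₂ = (v + v_s)/(v − v_s), so v_s = v · (f₁ − f₂)/(f₁ + f₂).
v_s = 1504 × (6.434 − 6.232)/(6.434 + 6.232) = 1504 × 0.202/12.666 ≈ 24.0 m/s.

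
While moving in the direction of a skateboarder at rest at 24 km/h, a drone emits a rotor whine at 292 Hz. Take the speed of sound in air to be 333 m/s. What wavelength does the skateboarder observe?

1.12 m

24 km/h = 6.667 m/s.
Moving source, stationary observer: f' = f · v/(v − v_s) since the source is approaching.
f' = 292 × 333/(333 − 6.667) ≈ 298 Hz.
λ' = v/f' = 333/297.965 ≈ 1.12 m.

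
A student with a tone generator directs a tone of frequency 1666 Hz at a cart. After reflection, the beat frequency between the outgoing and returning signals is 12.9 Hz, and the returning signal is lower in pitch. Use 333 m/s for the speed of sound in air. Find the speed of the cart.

Double Doppler shift off a moving reflector: f₂ = f₀ · (v + u)/(v − u) (u > 0 toward emitter).
Returning signal is lower, so f₂ = f₀ − Δf = 1666 − 12.9 = 1653.1 Hz.
Rearranging, u = v · (f₂ − f₀)/(f₂ + f₀) = 333 × -12.9/3319.1 ≈ -1.29 m/s.
So the cart is moving at 1.29 m/s away from the emitter.

1.29 m/s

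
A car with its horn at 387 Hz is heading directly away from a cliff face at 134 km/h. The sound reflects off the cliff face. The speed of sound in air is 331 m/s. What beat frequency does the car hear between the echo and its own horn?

78 Hz

134 km/h = 37.22 m/s.
The cliff face receives the sound from a moving source: f₁ = f₀ · v/(v + v_e) = 387 × 331/368.22 ≈ 347.9 Hz.
On the return leg the car is a moving observer: f₂ = f₁ · (v − v_e)/v = 347.9 × 293.78/331 ≈ 308.8 Hz.
Equivalently f₂ = f₀ · (v − v_e)/(v + v_e).
Beat against the emitted tone: |f₂ − f₀| = 2v_e·f₀/(v + v_e) = 2 × 37.22 × 387/368.22 ≈ 78 Hz.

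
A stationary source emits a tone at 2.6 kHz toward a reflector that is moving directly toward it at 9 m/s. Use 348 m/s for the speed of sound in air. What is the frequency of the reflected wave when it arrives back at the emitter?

2.74 kHz

The reflector first receives the wave as a moving observer: f₁ = f₀ · (v + u)/v = 2.6 × (348 + 9)/348 ≈ 2.67 kHz.
The reflection then acts as a moving source: f₂ = f₁ · v/(v − u) ≈ 2.74 kHz.
Equivalently f₂ = f₀ · (v + u)/(v − u).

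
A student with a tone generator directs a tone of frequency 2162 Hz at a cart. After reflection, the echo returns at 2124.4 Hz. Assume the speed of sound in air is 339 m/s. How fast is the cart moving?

2.97 m/s

Double Doppler shift off a moving reflector: f₂ = f₀ · (v + u)/(v − u) (u > 0 toward emitter).
Rearranging, u = v · (f₂ − f₀)/(f₂ + f₀) = 339 × -37.6/4286.4 ≈ -2.97 m/s.
So the cart is moving at 2.97 m/s away from the emitter.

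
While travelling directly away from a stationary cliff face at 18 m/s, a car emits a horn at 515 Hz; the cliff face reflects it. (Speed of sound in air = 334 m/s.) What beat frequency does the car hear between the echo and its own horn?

The cliff face receives the sound from a moving source: f₁ = f₀ · v/(v + v_e) = 515 × 334/352 ≈ 488.7 Hz.
On the return leg the car is a moving observer: f₂ = f₁ · (v − v_e)/v = 488.7 × 316/334 ≈ 462.3 Hz.
Equivalently f₂ = f₀ · (v − v_e)/(v + v_e).
Beat against the emitted tone: |f₂ − f₀| = 2v_e·f₀/(v + v_e) = 2 × 18 × 515/352 ≈ 52.7 Hz.

52.7 Hz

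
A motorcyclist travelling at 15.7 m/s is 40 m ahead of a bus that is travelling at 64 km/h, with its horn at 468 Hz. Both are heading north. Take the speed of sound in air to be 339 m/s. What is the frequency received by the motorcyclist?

64 km/h = 17.78 m/s.
The motorcyclist is ahead, so the bus is moving toward it while the motorcyclist is moving away from the bus.
Both move, so f' = f · (v − v_o)/(v − v_s).
f' = 468 × (339 − 15.7)/(339 − 17.78) = 468 × 323.3/321.22 ≈ 471 Hz.

471 Hz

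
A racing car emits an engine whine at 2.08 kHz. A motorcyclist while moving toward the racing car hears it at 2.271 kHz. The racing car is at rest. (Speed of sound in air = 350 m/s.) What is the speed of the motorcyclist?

f' = f · (v + v_o)/v ⇒ v_o = v · |f'/f − 1|.
v_o = 350 × |2.271/2.08 − 1| = 350 × 0.09183 ≈ 32 m/s.

32 m/s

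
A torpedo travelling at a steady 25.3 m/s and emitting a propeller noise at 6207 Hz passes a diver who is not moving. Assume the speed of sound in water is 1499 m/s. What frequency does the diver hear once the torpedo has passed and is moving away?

Receding: f₂ = f · v/(v + v_s) = 6207 × 1499/1524.3 ≈ 6104 Hz.

6104 Hz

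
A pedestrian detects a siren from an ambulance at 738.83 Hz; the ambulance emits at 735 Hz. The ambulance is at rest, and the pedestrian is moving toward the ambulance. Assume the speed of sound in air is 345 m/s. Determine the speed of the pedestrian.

f' = f · (v + v_o)/v ⇒ v_o = v · |f'/f − 1|.
v_o = 345 × |738.83/735 − 1| = 345 × 0.005211 ≈ 1.80 m/s.

1.80 m/s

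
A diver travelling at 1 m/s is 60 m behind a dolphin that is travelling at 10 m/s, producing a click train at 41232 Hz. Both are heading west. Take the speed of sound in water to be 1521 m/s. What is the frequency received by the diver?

The diver is behind, so the dolphin is moving away from it while the diver is moving toward the dolphin.
With source receding and observer approaching, f' = f · (v + v_o)/(v + v_s).
f' = 41232 × (1521 + 1)/(1521 + 10) = 41232 × 1522/1531 ≈ 40990 Hz.

40990 Hz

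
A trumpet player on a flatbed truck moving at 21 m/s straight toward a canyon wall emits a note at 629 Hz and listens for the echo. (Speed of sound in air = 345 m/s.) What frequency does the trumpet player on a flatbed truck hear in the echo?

The canyon wall receives the sound from a moving source: f₁ = f₀ · v/(v − v_e) = 629 × 345/324 ≈ 670 Hz.
On the return leg the trumpet player on a flatbed truck is a moving observer: f₂ = f₁ · (v + v_e)/v = 670 × 366/345 ≈ 711 Hz.

711 Hz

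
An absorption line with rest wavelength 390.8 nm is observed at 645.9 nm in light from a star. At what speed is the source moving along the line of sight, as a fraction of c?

0.464

λ'/λ₀ = 1.6528 > 1 (redshift), so the source is receding.
λ'/λ₀ = √((1 + β)/(1 − β)) for a receding source ⇒ β = (r² − 1)/(r² + 1) with r = λ'/λ₀.
β = (2.7316 − 1)/(2.7316 + 1) ≈ 0.464.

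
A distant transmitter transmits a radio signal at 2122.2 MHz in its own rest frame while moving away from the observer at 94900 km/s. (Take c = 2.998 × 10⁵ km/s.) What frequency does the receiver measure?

1529.1 MHz

β = v/c = 94900/299800 = 0.3165.
Relativistic Doppler for frequency: f' = f₀ · √((1 − β)/(1 + β)).
f' = 2122.2 × √(0.6835/1.3165) = 2122.2 × 0.72051 ≈ 1529.1 MHz.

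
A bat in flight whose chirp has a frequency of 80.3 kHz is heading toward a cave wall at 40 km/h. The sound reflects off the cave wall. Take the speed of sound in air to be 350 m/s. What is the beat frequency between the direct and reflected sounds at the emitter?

5266 Hz

40 km/h = 11.11 m/s.
The cave wall receives the sound from a moving source: f₁ = f₀ · v/(v − v_e) = 80.3 × 350/338.89 ≈ 82.93 kHz.
On the return leg the bat in flight is a moving observer: f₂ = f₁ · (v + v_e)/v = 82.93 × 361.11/350 ≈ 85.57 kHz.
Beat against the emitted tone (with f₀ = 80300 Hz): |f₂ − f₀| = 2v_e·f₀/(v − v_e) = 2 × 11.11 × 80300/338.89 ≈ 5266 Hz.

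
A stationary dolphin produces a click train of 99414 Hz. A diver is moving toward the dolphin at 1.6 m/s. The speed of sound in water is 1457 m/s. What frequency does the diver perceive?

Only the observer moves, toward the source, so f' = f · (v + v_o)/v.
f' = 99414 × (1457 + 1.6)/1457 = 99414 × 1458.6/1457 ≈ 99523 Hz.

99523 Hz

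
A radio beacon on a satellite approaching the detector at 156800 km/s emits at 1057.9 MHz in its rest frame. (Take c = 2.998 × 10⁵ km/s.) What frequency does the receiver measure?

β = v/c = 156800/299800 = 0.5230.
Relativistic Doppler for frequency: f' = f₀ · √((1 + β)/(1 − β)).
f' = 1057.9 × √(1.5230/0.4770) = 1057.9 × 1.78690 ≈ 1890.4 MHz.

1890.4 MHz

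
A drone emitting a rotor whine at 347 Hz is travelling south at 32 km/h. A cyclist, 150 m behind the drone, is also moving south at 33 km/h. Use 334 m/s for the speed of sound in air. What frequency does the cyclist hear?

32 km/h = 8.889 m/s; 33 km/h = 9.167 m/s.
The cyclist is behind, so the drone is moving away from it while the cyclist is moving toward the drone.
Both move, so f' = f · (v + v_o)/(v + v_s).
f' = 347 × (334 + 9.167)/(334 + 8.889) = 347 × 343.17/342.89 ≈ 347 Hz.

347 Hz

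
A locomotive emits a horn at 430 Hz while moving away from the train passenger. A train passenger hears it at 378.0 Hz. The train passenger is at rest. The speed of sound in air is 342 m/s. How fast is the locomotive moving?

f' = f · v/(v + v_s) ⇒ v_s = v · |1 − f/f'|.
v_s = 342 × |1 − 430/378.0| = 342 × 0.1376 ≈ 47 m/s.

47 m/s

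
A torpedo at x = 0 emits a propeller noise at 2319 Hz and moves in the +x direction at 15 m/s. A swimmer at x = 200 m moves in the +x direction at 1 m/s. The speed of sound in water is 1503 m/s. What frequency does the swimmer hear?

The observer lies on the +x side, so the source is heading toward the observer and the observer is heading away from the source.
Both move, so f' = f · (v − v_o)/(v − v_s).
f' = 2319 × (1503 − 1)/(1503 − 15) = 2319 × 1502/1488 ≈ 2341 Hz.

2341 Hz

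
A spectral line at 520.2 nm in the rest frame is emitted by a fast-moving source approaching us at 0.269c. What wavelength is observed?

Relativistic Doppler for wavelength: λ' = λ₀ · √((1 − β)/(1 + β)).
λ' = 520.2 × √(0.7310/1.2690) = 520.2 × 0.75898 ≈ 394.8 nm.

394.8 nm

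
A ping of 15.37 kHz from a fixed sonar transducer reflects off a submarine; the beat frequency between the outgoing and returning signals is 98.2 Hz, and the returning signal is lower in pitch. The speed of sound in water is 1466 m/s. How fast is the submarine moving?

Double Doppler shift off a moving reflector: f₂ = f₀ · (v + u)/(v − u) (u > 0 toward emitter).
Returning signal is lower, so f₂ = f₀ − Δf = 15370 − 98.2 = 15271.8 Hz.
Rearranging, u = v · (f₂ − f₀)/(f₂ + f₀) = 1466 × -98.2/30641.8 ≈ -4.7 m/s.
So the submarine is moving at 4.7 m/s away from the emitter.

4.7 m/s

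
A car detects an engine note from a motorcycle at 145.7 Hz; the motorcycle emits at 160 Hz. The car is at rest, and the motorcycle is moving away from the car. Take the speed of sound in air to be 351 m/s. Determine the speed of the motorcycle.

34 m/s

f' = f · v/(v + v_s) ⇒ v_s = v · |1 − f/f'|.
v_s = 351 × |1 − 160/145.7| = 351 × 0.09815 ≈ 34 m/s.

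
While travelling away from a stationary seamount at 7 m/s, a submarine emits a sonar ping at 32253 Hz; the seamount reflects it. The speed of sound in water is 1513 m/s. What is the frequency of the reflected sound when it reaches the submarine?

31956 Hz

The seamount receives the sound from a moving source: f₁ = f₀ · v/(v + v_e) = 32253 × 1513/1520 ≈ 32104 Hz.
On the return leg the submarine is a moving observer: f₂ = f₁ · (v − v_e)/v = 32104 × 1506/1513 ≈ 31956 Hz.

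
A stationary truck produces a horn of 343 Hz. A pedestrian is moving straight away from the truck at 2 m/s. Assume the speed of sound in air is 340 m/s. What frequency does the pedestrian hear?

Moving observer, stationary source: f' = f · (v − v_o)/v.
f' = 343 × (340 − 2)/340 = 343 × 338/340 ≈ 341 Hz.

341 Hz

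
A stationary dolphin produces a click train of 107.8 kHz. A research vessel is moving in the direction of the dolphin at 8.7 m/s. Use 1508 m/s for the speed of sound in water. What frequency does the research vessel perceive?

108.4 kHz

Moving observer, stationary source: f' = f · (v + v_o)/v.
f' = 107.8 × (1508 + 8.7)/1508 = 107.8 × 1516.7/1508 ≈ 108.4 kHz.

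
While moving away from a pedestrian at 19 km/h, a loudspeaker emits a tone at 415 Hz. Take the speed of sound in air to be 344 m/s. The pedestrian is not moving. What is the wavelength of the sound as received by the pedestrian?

19 km/h = 5.278 m/s.
With the source moving away from a stationary observer, f' = f · v/(v + v_s).
f' = 415 × 344/(344 + 5.278) ≈ 409 Hz.
λ' = v/f' = 344/408.729 ≈ 84.2 cm.

84.2 cm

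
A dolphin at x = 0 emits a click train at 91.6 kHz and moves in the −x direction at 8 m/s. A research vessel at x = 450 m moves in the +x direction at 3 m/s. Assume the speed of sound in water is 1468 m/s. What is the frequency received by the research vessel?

The observer lies on the +x side, so the source is heading away from the observer and the observer is heading away from the source.
General Doppler shift: f' = f · (v − v_o)/(v + v_s).
f' = 91.6 × (1468 − 3)/(1468 + 8) = 91.6 × 1465/1476 ≈ 90.9 kHz.

90.9 kHz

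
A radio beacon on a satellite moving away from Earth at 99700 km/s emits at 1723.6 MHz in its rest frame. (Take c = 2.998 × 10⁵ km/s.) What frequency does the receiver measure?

β = v/c = 99700/299800 = 0.3326.
Relativistic Doppler for frequency: f' = f₀ · √((1 − β)/(1 + β)).
f' = 1723.6 × √(0.6674/1.3326) = 1723.6 × 0.70773 ≈ 1219.8 MHz.

1219.8 MHz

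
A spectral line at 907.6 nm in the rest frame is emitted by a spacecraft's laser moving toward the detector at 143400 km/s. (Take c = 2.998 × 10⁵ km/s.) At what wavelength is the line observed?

539.2 nm

β = v/c = 143400/299800 = 0.4783.
Relativistic Doppler for wavelength: λ' = λ₀ · √((1 − β)/(1 + β)).
λ' = 907.6 × √(0.5217/1.4783) = 907.6 × 0.59404 ≈ 539.2 nm.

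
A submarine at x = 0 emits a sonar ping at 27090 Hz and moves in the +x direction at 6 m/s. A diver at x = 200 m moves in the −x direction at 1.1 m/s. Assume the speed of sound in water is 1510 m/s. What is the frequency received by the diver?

The observer lies on the +x side, so the source is heading toward the observer and the observer is heading toward the source.
General Doppler shift: f' = f · (v + v_o)/(v − v_s).
f' = 27090 × (1510 + 1.1)/(1510 − 6) = 27090 × 1511.1/1504 ≈ 27218 Hz.

27218 Hz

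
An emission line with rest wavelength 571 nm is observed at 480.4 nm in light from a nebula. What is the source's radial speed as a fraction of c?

λ'/λ₀ = 0.8413 < 1 (blueshift), so the source is approaching.
λ'/λ₀ = √((1 − β)/(1 + β)) for an approaching source ⇒ β = (1 − r²)/(1 + r²) with r = λ'/λ₀.
β = (1 − 0.7078)/(1 + 0.7078) ≈ 0.171.

0.171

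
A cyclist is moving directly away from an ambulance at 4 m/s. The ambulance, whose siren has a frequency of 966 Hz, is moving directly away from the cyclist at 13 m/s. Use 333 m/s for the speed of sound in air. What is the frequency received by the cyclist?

General Doppler shift: f' = f · (v − v_o)/(v + v_s).
f' = 966 × (333 − 4)/(333 + 13) = 966 × 329/346 ≈ 919 Hz.

919 Hz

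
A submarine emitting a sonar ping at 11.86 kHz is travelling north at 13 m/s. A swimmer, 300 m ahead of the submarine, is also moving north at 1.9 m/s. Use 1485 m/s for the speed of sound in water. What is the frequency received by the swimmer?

11.95 kHz

The swimmer is ahead, so the submarine is moving toward it while the swimmer is moving away from the submarine.
With source approaching and observer receding, f' = f · (v − v_o)/(v − v_s).
f' = 11.86 × (1485 − 1.9)/(1485 − 13) = 11.86 × 1483.1/1472 ≈ 11.95 kHz.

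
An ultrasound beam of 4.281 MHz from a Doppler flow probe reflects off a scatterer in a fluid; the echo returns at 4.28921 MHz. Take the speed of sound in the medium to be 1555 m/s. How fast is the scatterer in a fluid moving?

1.49 m/s

Double Doppler shift off a moving reflector: f₂ = f₀ · (v + u)/(v − u) (u > 0 toward emitter).
Rearranging, u = v · (f₂ − f₀)/(f₂ + f₀) = 1555 × 0.00821/8.57021 ≈ 1.49 m/s.
So the scatterer in a fluid is moving at 1.49 m/s toward the emitter.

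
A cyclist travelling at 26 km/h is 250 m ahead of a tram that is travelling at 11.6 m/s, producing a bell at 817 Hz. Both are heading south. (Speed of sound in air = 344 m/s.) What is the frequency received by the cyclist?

828 Hz

26 km/h = 7.222 m/s.
The cyclist is ahead, so the tram is moving toward it while the cyclist is moving away from the tram.
With source approaching and observer receding, f' = f · (v − v_o)/(v − v_s).
f' = 817 × (344 − 7.222)/(344 − 11.6) = 817 × 336.78/332.4 ≈ 828 Hz.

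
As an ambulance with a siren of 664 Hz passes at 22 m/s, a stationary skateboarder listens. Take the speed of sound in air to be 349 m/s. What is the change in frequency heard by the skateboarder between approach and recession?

84.0 Hz

Approaching: f₁ = f · v/(v − v_s) = 664 × 349/327 ≈ 708.7 Hz.
Receding: f₂ = f · v/(v + v_s) = 664 × 349/371 ≈ 624.6 Hz.
Drop: f₁ − f₂ = 2f·v·v_s/(v² − v_s²) = 2 × 664 × 349 × 22/(349² − 22²) ≈ 84.0 Hz.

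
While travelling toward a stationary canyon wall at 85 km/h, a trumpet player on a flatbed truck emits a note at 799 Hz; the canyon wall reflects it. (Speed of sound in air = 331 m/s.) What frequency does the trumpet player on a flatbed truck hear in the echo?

85 km/h = 23.61 m/s.
The canyon wall receives the sound from a moving source: f₁ = f₀ · v/(v − v_e) = 799 × 331/307.39 ≈ 860 Hz.
On the return leg the trumpet player on a flatbed truck is a moving observer: f₂ = f₁ · (v + v_e)/v = 860 × 354.61/331 ≈ 922 Hz.

922 Hz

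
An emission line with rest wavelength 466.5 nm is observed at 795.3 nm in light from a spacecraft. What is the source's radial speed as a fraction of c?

0.488

λ'/λ₀ = 1.7048 > 1 (redshift), so the source is receding.
λ'/λ₀ = √((1 + β)/(1 − β)) for a receding source ⇒ β = (r² − 1)/(r² + 1) with r = λ'/λ₀.
β = (2.9064 − 1)/(2.9064 + 1) ≈ 0.488.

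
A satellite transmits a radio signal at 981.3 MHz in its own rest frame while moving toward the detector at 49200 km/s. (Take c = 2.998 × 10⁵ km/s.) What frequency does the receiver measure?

1158.0 MHz

β = v/c = 49200/299800 = 0.1641.
Relativistic Doppler for frequency: f' = f₀ · √((1 + β)/(1 − β)).
f' = 981.3 × √(1.1641/0.8359) = 981.3 × 1.18011 ≈ 1158.0 MHz.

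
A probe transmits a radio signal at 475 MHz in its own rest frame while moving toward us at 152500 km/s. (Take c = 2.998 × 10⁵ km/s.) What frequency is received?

832.3 MHz

β = v/c = 152500/299800 = 0.5087.
Relativistic Doppler for frequency: f' = f₀ · √((1 + β)/(1 − β)).
f' = 475 × √(1.5087/0.4913) = 475 × 1.75231 ≈ 832.3 MHz.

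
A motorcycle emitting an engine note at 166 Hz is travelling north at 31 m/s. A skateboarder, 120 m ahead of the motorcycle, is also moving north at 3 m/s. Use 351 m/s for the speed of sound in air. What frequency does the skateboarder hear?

The skateboarder is ahead, so the motorcycle is moving toward it while the skateboarder is moving away from the motorcycle.
With source approaching and observer receding, f' = f · (v − v_o)/(v − v_s).
f' = 166 × (351 − 3)/(351 − 31) = 166 × 348/320 ≈ 181 Hz.

181 Hz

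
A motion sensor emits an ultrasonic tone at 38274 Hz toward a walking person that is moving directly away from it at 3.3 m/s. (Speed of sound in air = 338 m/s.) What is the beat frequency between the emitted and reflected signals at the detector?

740 Hz

The walking person first receives the wave as a moving observer: f₁ = f₀ · (v − u)/v = 38274 × (338 − 3.3)/338 ≈ 37900 Hz.
On reflection it acts as a source moving away from the stationary detector: f₂ = f₁ · v/(v + u) = 37900 × 338/341.3 ≈ 37534 Hz.
Beat frequency: |f₂ − f₀| = 2u·f₀/(v + u) = 2 × 3.3 × 38274/341.3 ≈ 740 Hz.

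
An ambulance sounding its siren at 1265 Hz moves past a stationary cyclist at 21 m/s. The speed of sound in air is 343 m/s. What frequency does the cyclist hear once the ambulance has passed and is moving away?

Receding: f₂ = f · v/(v + v_s) = 1265 × 343/364 ≈ 1192 Hz.

1192 Hz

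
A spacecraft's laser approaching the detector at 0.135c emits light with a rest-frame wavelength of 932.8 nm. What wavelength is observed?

814.3 nm

Relativistic Doppler for wavelength: λ' = λ₀ · √((1 − β)/(1 + β)).
λ' = 932.8 × √(0.8650/1.1350) = 932.8 × 0.87299 ≈ 814.3 nm.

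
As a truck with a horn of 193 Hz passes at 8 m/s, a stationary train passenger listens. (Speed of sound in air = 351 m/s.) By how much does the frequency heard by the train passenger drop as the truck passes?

Approaching: f₁ = f · v/(v − v_s) = 193 × 351/343 ≈ 197.50 Hz.
Receding: f₂ = f · v/(v + v_s) = 193 × 351/359 ≈ 188.70 Hz.
Drop: f₁ − f₂ = 2f·v·v_s/(v² − v_s²) = 2 × 193 × 351 × 8/(351² − 8²) ≈ 8.80 Hz.

8.80 Hz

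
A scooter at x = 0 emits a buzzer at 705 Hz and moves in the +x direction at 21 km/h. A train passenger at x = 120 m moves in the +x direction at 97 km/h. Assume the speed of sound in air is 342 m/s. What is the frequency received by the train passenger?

21 km/h = 5.833 m/s; 97 km/h = 26.94 m/s.
The observer lies on the +x side, so the source is heading toward the observer and the observer is heading away from the source.
Both move, so f' = f · (v − v_o)/(v − v_s).
f' = 705 × (342 − 26.94)/(342 − 5.833) = 705 × 315.06/336.17 ≈ 661 Hz.

661 Hz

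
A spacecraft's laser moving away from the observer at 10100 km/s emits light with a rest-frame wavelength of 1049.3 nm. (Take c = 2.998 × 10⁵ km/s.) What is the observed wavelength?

β = v/c = 10100/299800 = 0.0337.
Relativistic Doppler for wavelength: λ' = λ₀ · √((1 + β)/(1 − β)).
λ' = 1049.3 × √(1.0337/0.9663) = 1049.3 × 1.03428 ≈ 1085.3 nm.

1085.3 nm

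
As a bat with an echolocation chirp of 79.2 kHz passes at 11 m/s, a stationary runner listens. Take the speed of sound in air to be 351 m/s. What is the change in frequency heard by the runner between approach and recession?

Approaching: f₁ = f · v/(v − v_s) = 79.2 × 351/340 ≈ 81.76 kHz.
Receding: f₂ = f · v/(v + v_s) = 79.2 × 351/362 ≈ 76.79 kHz.
Drop: f₁ − f₂ = 2f·v·v_s/(v² − v_s²) = 2 × 79.2 × 351 × 11/(351² − 11²) ≈ 4.97 kHz.

4.97 kHz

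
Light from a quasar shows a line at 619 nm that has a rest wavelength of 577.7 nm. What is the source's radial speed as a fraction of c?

λ'/λ₀ = 1.0715 > 1 (redshift), so the source is receding.
λ'/λ₀ = √((1 + β)/(1 − β)) for a receding source ⇒ β = (r² − 1)/(r² + 1) with r = λ'/λ₀.
β = (1.1481 − 1)/(1.1481 + 1) ≈ 0.069.

0.069c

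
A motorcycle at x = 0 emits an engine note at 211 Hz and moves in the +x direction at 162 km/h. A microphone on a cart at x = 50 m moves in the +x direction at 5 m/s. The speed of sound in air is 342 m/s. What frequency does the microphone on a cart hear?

239 Hz

162 km/h = 45 m/s.
The observer lies on the +x side, so the source is heading toward the observer and the observer is heading away from the source.
General Doppler shift: f' = f · (v − v_o)/(v − v_s).
f' = 211 × (342 − 5)/(342 − 45) = 211 × 337/297 ≈ 239 Hz.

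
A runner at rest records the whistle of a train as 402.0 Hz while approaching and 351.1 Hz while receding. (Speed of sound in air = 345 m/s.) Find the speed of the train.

f₁/f₂ = (v + v_s)/(v − v_s), so v_s = v · (f₁ − f₂)/(f₁ + f₂).
v_s = 345 × (402.0 − 351.1)/(402.0 + 351.1) = 345 × 50.9/753.1 ≈ 23.3 m/s.

23.3 m/s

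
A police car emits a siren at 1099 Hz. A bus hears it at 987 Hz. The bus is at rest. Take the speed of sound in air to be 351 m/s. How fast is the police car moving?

40 m/s

f' < f, so the police car is receding.
f' = f · v/(v + v_s) ⇒ v_s = v · |1 − f/f'|.
v_s = 351 × |1 − 1099/987| = 351 × 0.1135 ≈ 40 m/s.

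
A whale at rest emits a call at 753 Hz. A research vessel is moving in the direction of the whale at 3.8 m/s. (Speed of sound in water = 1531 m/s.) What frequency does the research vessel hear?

Moving observer, stationary source: f' = f · (v + v_o)/v.
f' = 753 × (1531 + 3.8)/1531 = 753 × 1534.8/1531 ≈ 755 Hz.

755 Hz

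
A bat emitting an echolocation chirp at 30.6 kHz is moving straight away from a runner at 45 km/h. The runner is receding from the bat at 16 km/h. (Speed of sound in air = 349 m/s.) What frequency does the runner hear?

29.2 kHz

45 km/h = 12.5 m/s; 16 km/h = 4.444 m/s.
General Doppler shift: f' = f · (v − v_o)/(v + v_s).
f' = 30.6 × (349 − 4.444)/(349 + 12.5) = 30.6 × 344.56/361.5 ≈ 29.2 kHz.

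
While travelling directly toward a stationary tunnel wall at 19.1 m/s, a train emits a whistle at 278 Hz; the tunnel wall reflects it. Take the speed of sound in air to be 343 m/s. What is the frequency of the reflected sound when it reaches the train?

The tunnel wall receives the sound from a moving source: f₁ = f₀ · v/(v − v_e) = 278 × 343/323.9 ≈ 294 Hz.
On the return leg the train is a moving observer: f₂ = f₁ · (v + v_e)/v = 294 × 362.1/343 ≈ 311 Hz.
Equivalently f₂ = f₀ · (v + v_e)/(v − v_e).

311 Hz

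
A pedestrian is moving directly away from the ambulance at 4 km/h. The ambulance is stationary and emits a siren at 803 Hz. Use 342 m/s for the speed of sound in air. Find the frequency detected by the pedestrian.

800 Hz

4 km/h = 1.111 m/s.
Only the observer moves, away from the source, so f' = f · (v − v_o)/v.
f' = 803 × (342 − 1.111)/342 = 803 × 340.89/342 ≈ 800 Hz.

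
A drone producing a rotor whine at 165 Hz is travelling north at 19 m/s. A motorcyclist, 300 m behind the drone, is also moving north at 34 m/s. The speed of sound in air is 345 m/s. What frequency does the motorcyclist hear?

The motorcyclist is behind, so the drone is moving away from it while the motorcyclist is moving toward the drone.
Both move, so f' = f · (v + v_o)/(v + v_s).
f' = 165 × (345 + 34)/(345 + 19) = 165 × 379/364 ≈ 172 Hz.

172 Hz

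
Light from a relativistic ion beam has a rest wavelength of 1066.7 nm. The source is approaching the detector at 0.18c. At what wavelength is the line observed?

889.2 nm

Relativistic Doppler for wavelength: λ' = λ₀ · √((1 − β)/(1 + β)).
λ' = 1066.7 × √(0.8200/1.1800) = 1066.7 × 0.83362 ≈ 889.2 nm.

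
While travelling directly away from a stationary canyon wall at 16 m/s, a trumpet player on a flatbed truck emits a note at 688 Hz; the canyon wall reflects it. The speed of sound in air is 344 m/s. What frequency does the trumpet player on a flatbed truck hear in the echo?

627 Hz

The canyon wall receives the sound from a moving source: f₁ = f₀ · v/(v + v_e) = 688 × 344/360 ≈ 657 Hz.
On the return leg the trumpet player on a flatbed truck is a moving observer: f₂ = f₁ · (v − v_e)/v = 657 × 328/344 ≈ 627 Hz.
Equivalently f₂ = f₀ · (v − v_e)/(v + v_e).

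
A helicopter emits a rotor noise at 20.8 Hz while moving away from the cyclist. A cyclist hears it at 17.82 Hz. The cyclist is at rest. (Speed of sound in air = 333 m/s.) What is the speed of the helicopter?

56 m/s

f' = f · v/(v + v_s) ⇒ v_s = v · |1 − f/f'|.
v_s = 333 × |1 − 20.8/17.82| = 333 × 0.1672 ≈ 56 m/s.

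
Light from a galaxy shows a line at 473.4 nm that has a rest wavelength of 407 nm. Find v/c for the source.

0.150

λ'/λ₀ = 1.1631 > 1 (redshift), so the source is receding.
λ'/λ₀ = √((1 + β)/(1 − β)) for a receding source ⇒ β = (r² − 1)/(r² + 1) with r = λ'/λ₀.
β = (1.3529 − 1)/(1.3529 + 1) ≈ 0.150.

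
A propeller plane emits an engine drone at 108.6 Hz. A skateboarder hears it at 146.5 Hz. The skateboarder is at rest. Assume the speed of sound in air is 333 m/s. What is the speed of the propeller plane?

f' > f, so the propeller plane is approaching.
f' = f · v/(v − v_s) ⇒ v_s = v · |1 − f/f'|.
v_s = 333 × |1 − 108.6/146.5| = 333 × 0.2587 ≈ 86 m/s.

86 m/s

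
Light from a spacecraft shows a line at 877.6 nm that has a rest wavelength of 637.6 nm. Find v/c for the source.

λ'/λ₀ = 1.3764 > 1 (redshift), so the source is receding.
λ'/λ₀ = √((1 + β)/(1 − β)) for a receding source ⇒ β = (r² − 1)/(r² + 1) with r = λ'/λ₀.
β = (1.8945 − 1)/(1.8945 + 1) ≈ 0.309.

0.309c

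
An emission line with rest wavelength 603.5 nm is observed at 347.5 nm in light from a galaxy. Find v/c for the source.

0.502

λ'/λ₀ = 0.5758 < 1 (blueshift), so the source is approaching.
λ'/λ₀ = √((1 − β)/(1 + β)) for an approaching source ⇒ β = (1 − r²)/(1 + r²) with r = λ'/λ₀.
β = (1 − 0.3316)/(1 + 0.3316) ≈ 0.502.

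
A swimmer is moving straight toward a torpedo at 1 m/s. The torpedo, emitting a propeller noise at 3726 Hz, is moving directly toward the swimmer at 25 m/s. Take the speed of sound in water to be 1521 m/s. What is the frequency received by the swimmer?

3791 Hz

With source approaching and observer approaching, f' = f · (v + v_o)/(v − v_s).
f' = 3726 × (1521 + 1)/(1521 − 25) = 3726 × 1522/1496 ≈ 3791 Hz.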